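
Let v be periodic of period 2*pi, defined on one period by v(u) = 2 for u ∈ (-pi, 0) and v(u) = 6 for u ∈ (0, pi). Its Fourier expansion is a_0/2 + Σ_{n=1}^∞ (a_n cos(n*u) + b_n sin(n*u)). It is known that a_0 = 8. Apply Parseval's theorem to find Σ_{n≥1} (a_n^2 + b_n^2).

Parseval: a_0^2/2 + Σ_{n≥1} (a_n^2+b_n^2) = 1/pi ∫_{-pi}^{pi} v(u)^2 du = 40.
Subtract a_0^2/2 = 32: Σ (a_n^2+b_n^2) = 8.

8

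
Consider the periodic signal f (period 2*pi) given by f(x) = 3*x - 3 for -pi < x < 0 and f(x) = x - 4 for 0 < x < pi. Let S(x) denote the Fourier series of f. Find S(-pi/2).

-3*pi/2 - 3

f is continuous at x = -pi/2 with value -3*pi/2 - 3, so the series converges to -3*pi/2 - 3 there.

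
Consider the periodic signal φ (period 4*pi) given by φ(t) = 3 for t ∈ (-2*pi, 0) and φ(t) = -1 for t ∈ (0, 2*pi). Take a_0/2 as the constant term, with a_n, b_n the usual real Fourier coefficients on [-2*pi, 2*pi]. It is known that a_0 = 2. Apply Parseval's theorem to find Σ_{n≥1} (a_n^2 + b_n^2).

Parseval: a_0^2/2 + Σ_{n≥1} (a_n^2+b_n^2) = (1/(2*pi)) ∫_{-2*pi}^{2*pi} φ(t)^2 dt = 10.
Subtract a_0^2/2 = 2: Σ (a_n^2+b_n^2) = 8.

8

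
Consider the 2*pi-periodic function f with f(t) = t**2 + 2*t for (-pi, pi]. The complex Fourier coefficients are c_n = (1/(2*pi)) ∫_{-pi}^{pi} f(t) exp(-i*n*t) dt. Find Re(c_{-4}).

1/8

Since f is real-valued, Re(c_{-4}) = (1/(2*pi)) ∫_{-pi}^{pi} f(t) cos(-4*t) dt = a_{4}/2.
Integrating by parts twice (tabular method), an antiderivative of (t**2 + 2*t) cos(-4*t) is t**2*sin(4*t)/4 + t*sin(4*t)/2 + t*cos(4*t)/8 - sin(4*t)/32 + cos(4*t)/8; evaluating from -pi to pi: ∫_{-pi}^{pi} (t**2 + 2*t) cos(-4*t) dt = (1/8 + pi/8) - (1/8 - pi/8) = pi/4.
Hence Re(c_{-4}) = (1/(2*pi))·(pi/4) = 1/8.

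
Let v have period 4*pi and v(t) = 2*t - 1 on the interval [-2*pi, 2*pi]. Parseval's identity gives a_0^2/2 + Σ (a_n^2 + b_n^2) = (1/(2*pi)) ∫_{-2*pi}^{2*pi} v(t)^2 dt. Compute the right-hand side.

2 + 32*pi**2/3

(1/(2*pi)) ∫_{-2*pi}^{2*pi} v(t)^2 dt = (1/(2*pi)) · (4*pi + 64*pi**3/3) = 2 + 32*pi**2/3.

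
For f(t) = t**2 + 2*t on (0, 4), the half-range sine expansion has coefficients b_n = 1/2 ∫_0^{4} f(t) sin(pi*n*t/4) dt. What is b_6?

-8/pi

b_6 = 1/2 ∫_0^{4} (t**2 + 2*t) sin(3*pi*t/2) dt.
Integrating by parts twice (tabular method), an antiderivative of (t**2 + 2*t) sin(3*pi*t/2) is -2*t**2*cos(3*pi*t/2)/(3*pi) + 8*t*sin(3*pi*t/2)/(9*pi**2) - 4*t*cos(3*pi*t/2)/(3*pi) + 8*sin(3*pi*t/2)/(9*pi**2) + 16*cos(3*pi*t/2)/(27*pi**3); evaluating from 0 to 4: ∫_{0}^{4} (t**2 + 2*t) sin(3*pi*t/2) dt = (-16/pi + 16/(27*pi**3)) - (16/(27*pi**3)) = -16/pi.
Hence b_6 = (1/2)·(-16/pi) = -8/pi.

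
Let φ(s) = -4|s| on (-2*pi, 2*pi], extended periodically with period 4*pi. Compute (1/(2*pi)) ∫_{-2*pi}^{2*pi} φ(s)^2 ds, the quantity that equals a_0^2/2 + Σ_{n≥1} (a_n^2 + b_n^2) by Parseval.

(1/(2*pi)) ∫_{-2*pi}^{2*pi} φ(s)^2 ds = (1/(2*pi)) · (256*pi**3/3) = 128*pi**2/3.

128*pi**2/3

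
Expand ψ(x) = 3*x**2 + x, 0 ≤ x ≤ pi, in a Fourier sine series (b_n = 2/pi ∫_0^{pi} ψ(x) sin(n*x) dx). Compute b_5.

b_5 = 2/pi ∫_0^{pi} (3*x**2 + x) sin(5*x) dx.
Integrating by parts twice (tabular method), an antiderivative of (3*x**2 + x) sin(5*x) is -3*x**2*cos(5*x)/5 + 6*x*sin(5*x)/25 - x*cos(5*x)/5 + sin(5*x)/25 + 6*cos(5*x)/125; evaluating from 0 to pi: ∫_{0}^{pi} (3*x**2 + x) sin(5*x) dx = (-6/125 + pi/5 + 3*pi**2/5) - (6/125) = -12/125 + pi/5 + 3*pi**2/5.
Hence b_5 = (2/pi)·(-12/125 + pi/5 + 3*pi**2/5) = 2*(-12 + 25*pi + 75*pi**2)/(125*pi).

2*(-12 + 25*pi + 75*pi**2)/(125*pi)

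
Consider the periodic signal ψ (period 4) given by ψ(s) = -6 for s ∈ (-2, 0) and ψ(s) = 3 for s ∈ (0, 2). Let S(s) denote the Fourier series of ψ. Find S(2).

At s = 2 the one-sided limits are ψ(2^-) = 3 and ψ(2^+) = -6.
By Dirichlet's theorem the series converges to their average, [(3) + (-6)]/2 = -3/2.

-3/2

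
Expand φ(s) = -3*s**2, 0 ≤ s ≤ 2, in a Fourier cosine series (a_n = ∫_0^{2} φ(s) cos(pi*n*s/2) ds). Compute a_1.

48/pi**2

a_1 = ∫_0^{2} (-3*s**2) cos(pi*s/2) ds.
Integrating by parts twice (tabular method), an antiderivative of (-3*s**2) cos(pi*s/2) is -6*s**2*sin(pi*s/2)/pi - 24*s*cos(pi*s/2)/pi**2 + 48*sin(pi*s/2)/pi**3; evaluating from 0 to 2: ∫_{0}^{2} (-3*s**2) cos(pi*s/2) ds = (48/pi**2) - (0) = 48/pi**2.
Hence a_1 = 48/pi**2.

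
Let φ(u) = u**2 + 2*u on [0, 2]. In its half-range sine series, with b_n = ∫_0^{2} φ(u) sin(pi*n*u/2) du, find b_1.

-32/pi**3 + 16/pi

b_1 = ∫_0^{2} (u**2 + 2*u) sin(pi*u/2) du.
Integrating by parts twice (tabular method), an antiderivative of (u**2 + 2*u) sin(pi*u/2) is -2*u**2*cos(pi*u/2)/pi + 8*u*sin(pi*u/2)/pi**2 - 4*u*cos(pi*u/2)/pi + 8*sin(pi*u/2)/pi**2 + 16*cos(pi*u/2)/pi**3; evaluating from 0 to 2: ∫_{0}^{2} (u**2 + 2*u) sin(pi*u/2) du = (-16/pi**3 + 16/pi) - (16/pi**3) = -32/pi**3 + 16/pi.
Hence b_1 = -32/pi**3 + 16/pi.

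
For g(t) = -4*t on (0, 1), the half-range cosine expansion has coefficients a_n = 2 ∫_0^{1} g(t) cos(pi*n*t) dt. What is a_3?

16/(9*pi**2)

a_3 = 2 ∫_0^{1} (-4*t) cos(3*pi*t) dt.
Integrating by parts (boundary term plus one more integral), an antiderivative of (-4*t) cos(3*pi*t) is -4*t*sin(3*pi*t)/(3*pi) - 4*cos(3*pi*t)/(9*pi**2); evaluating from 0 to 1: ∫_{0}^{1} (-4*t) cos(3*pi*t) dt = (4/(9*pi**2)) - (-4/(9*pi**2)) = 8/(9*pi**2).
Hence a_3 = 2·(8/(9*pi**2)) = 16/(9*pi**2).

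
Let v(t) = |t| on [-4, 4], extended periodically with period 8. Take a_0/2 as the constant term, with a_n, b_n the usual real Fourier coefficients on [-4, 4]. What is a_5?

a_5 = 1/4 ∫_{-4}^{4} v(t) cos(5*pi*t/4) dt.
v is even and cos(5*pi*t/4) is even, so the integrand is even and a_5 = 1/2 ∫_0^{4} v(t) cos(5*pi*t/4) dt.
Integrating by parts (boundary term plus one more integral), an antiderivative of (t) cos(5*pi*t/4) is 4*t*sin(5*pi*t/4)/(5*pi) + 16*cos(5*pi*t/4)/(25*pi**2); evaluating from 0 to 4: ∫_{0}^{4} (t) cos(5*pi*t/4) dt = (-16/(25*pi**2)) - (16/(25*pi**2)) = -32/(25*pi**2).
Hence a_5 = (1/2)·(-32/(25*pi**2)) = -16/(25*pi**2).

-16/(25*pi**2)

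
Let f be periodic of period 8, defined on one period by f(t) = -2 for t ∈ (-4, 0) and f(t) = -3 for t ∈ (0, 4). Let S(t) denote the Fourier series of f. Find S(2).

f is continuous at t = 2 with value -3, so the series converges to -3 there.

-3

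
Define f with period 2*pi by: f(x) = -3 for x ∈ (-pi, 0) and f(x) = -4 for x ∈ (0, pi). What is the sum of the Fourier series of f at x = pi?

-7/2

At x = pi the one-sided limits are f(pi^-) = -4 and f(pi^+) = -3.
By Dirichlet's theorem the series converges to their average, [(-4) + (-3)]/2 = -7/2.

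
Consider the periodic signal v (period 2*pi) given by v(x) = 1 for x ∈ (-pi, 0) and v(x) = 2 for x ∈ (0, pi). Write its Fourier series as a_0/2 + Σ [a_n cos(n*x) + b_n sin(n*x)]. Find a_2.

a_2 = 1/pi ∫_{-pi}^{pi} v(x) cos(2*x) dx.
Split the integral at the breakpoints.
Directly, an antiderivative of (1) cos(2*x) is sin(2*x)/2; evaluating from -pi to 0: ∫_{-pi}^{0} (1) cos(2*x) dx = (0) - (0) = 0.
Directly, an antiderivative of (2) cos(2*x) is sin(2*x); evaluating from 0 to pi: ∫_{0}^{pi} (2) cos(2*x) dx = (0) - (0) = 0.
Summing the pieces and multiplying by (1/pi) gives a_2 = 0.

0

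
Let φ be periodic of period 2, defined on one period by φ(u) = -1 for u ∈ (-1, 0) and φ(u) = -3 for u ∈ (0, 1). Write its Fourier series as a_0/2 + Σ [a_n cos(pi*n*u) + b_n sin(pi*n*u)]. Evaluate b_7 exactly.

b_7 = ∫_{-1}^{1} φ(u) sin(7*pi*u) du.
Split the integral at the breakpoints.
Directly, an antiderivative of (-1) sin(7*pi*u) is cos(7*pi*u)/(7*pi); evaluating from -1 to 0: ∫_{-1}^{0} (-1) sin(7*pi*u) du = (1/(7*pi)) - (-1/(7*pi)) = 2/(7*pi).
Directly, an antiderivative of (-3) sin(7*pi*u) is 3*cos(7*pi*u)/(7*pi); evaluating from 0 to 1: ∫_{0}^{1} (-3) sin(7*pi*u) du = (-3/(7*pi)) - (3/(7*pi)) = -6/(7*pi).
Summing the pieces gives b_7 = -4/(7*pi).

-4/(7*pi)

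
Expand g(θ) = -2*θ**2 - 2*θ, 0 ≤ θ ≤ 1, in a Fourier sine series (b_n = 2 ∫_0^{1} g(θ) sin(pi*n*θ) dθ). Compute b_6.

4/(3*pi)

b_6 = 2 ∫_0^{1} (-2*θ**2 - 2*θ) sin(6*pi*θ) dθ.
Integrating by parts twice (tabular method), an antiderivative of (-2*θ**2 - 2*θ) sin(6*pi*θ) is θ**2*cos(6*pi*θ)/(3*pi) - θ*sin(6*pi*θ)/(9*pi**2) + θ*cos(6*pi*θ)/(3*pi) - sin(6*pi*θ)/(18*pi**2) - cos(6*pi*θ)/(54*pi**3); evaluating from 0 to 1: ∫_{0}^{1} (-2*θ**2 - 2*θ) sin(6*pi*θ) dθ = ((-1 + 36*pi**2)/(54*pi**3)) - (-1/(54*pi**3)) = 2/(3*pi).
Hence b_6 = 2·(2/(3*pi)) = 4/(3*pi).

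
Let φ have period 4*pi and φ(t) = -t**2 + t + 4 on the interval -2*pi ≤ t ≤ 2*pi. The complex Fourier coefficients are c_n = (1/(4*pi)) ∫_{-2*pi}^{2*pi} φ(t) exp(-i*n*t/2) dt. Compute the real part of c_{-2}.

Since φ is real-valued, Re(c_{-2}) = (1/(4*pi)) ∫_{-2*pi}^{2*pi} φ(t) cos(-t) dt = a_{2}/2.
Integrating by parts twice (tabular method), an antiderivative of (-t**2 + t + 4) cos(-t) is -t**2*sin(t) + t*sin(t) - 2*t*cos(t) + 6*sin(t) + cos(t); evaluating from -2*pi to 2*pi: ∫_{-2*pi}^{2*pi} (-t**2 + t + 4) cos(-t) dt = (1 - 4*pi) - (1 + 4*pi) = -8*pi.
Hence Re(c_{-2}) = (1/(4*pi))·(-8*pi) = -2.

-2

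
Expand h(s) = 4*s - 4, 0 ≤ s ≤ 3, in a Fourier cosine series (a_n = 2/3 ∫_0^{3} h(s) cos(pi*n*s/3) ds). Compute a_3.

a_3 = 2/3 ∫_0^{3} (4*s - 4) cos(pi*s) ds.
Integrating by parts (boundary term plus one more integral), an antiderivative of (4*s - 4) cos(pi*s) is 4*s*sin(pi*s)/pi - 4*sin(pi*s)/pi + 4*cos(pi*s)/pi**2; evaluating from 0 to 3: ∫_{0}^{3} (4*s - 4) cos(pi*s) ds = (-4/pi**2) - (4/pi**2) = -8/pi**2.
Hence a_3 = (2/3)·(-8/pi**2) = -16/(3*pi**2).

-16/(3*pi**2)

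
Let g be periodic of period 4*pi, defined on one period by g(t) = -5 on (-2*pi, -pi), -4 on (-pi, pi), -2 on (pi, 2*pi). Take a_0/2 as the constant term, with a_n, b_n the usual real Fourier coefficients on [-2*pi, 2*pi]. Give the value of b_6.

b_6 = (1/(2*pi)) ∫_{-2*pi}^{2*pi} g(t) sin(3*t) dt.
Split the integral at the breakpoints.
Directly, an antiderivative of (-5) sin(3*t) is 5*cos(3*t)/3; evaluating from -2*pi to -pi: ∫_{-2*pi}^{-pi} (-5) sin(3*t) dt = (-5/3) - (5/3) = -10/3.
Directly, an antiderivative of (-4) sin(3*t) is 4*cos(3*t)/3; evaluating from -pi to pi: ∫_{-pi}^{pi} (-4) sin(3*t) dt = (-4/3) - (-4/3) = 0.
Directly, an antiderivative of (-2) sin(3*t) is 2*cos(3*t)/3; evaluating from pi to 2*pi: ∫_{pi}^{2*pi} (-2) sin(3*t) dt = (2/3) - (-2/3) = 4/3.
Summing the pieces and multiplying by (1/(2*pi)) gives b_6 = -1/pi.

-1/pi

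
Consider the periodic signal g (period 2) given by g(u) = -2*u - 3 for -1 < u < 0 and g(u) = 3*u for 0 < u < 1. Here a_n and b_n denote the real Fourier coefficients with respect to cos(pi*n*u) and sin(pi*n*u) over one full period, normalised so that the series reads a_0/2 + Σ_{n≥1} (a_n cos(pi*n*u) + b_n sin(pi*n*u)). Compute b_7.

1/pi

b_7 = ∫_{-1}^{1} g(u) sin(7*pi*u) du.
Split the integral at the breakpoints.
Integrating by parts (boundary term plus one more integral), an antiderivative of (-2*u - 3) sin(7*pi*u) is 2*u*cos(7*pi*u)/(7*pi) - 2*sin(7*pi*u)/(49*pi**2) + 3*cos(7*pi*u)/(7*pi); evaluating from -1 to 0: ∫_{-1}^{0} (-2*u - 3) sin(7*pi*u) du = (3/(7*pi)) - (-1/(7*pi)) = 4/(7*pi).
Integrating by parts (boundary term plus one more integral), an antiderivative of (3*u) sin(7*pi*u) is -3*u*cos(7*pi*u)/(7*pi) + 3*sin(7*pi*u)/(49*pi**2); evaluating from 0 to 1: ∫_{0}^{1} (3*u) sin(7*pi*u) du = (3/(7*pi)) - (0) = 3/(7*pi).
Summing the pieces gives b_7 = 1/pi.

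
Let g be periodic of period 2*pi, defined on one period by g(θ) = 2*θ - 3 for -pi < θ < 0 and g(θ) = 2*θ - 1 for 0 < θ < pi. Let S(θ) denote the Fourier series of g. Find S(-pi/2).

-pi - 3

g is continuous at θ = -pi/2 with value -pi - 3, so the series converges to -pi - 3 there.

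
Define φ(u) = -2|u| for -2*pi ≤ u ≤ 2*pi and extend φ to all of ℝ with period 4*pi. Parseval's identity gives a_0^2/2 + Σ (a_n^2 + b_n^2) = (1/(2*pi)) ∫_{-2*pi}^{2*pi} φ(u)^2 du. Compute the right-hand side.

32*pi**2/3

(1/(2*pi)) ∫_{-2*pi}^{2*pi} φ(u)^2 du = (1/(2*pi)) · (64*pi**3/3) = 32*pi**2/3.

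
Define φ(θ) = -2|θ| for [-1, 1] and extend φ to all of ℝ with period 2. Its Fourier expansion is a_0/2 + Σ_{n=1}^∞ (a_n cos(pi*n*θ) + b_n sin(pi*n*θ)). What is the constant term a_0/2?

-1

a_0 = ∫_{-1}^{1} φ(θ) dθ = -2.
So the constant term a_0/2 = -1.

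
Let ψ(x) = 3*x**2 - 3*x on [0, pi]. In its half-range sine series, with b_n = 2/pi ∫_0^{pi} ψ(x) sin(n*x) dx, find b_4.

3/2 - 3*pi/2

b_4 = 2/pi ∫_0^{pi} (3*x**2 - 3*x) sin(4*x) dx.
Integrating by parts twice (tabular method), an antiderivative of (3*x**2 - 3*x) sin(4*x) is -3*x**2*cos(4*x)/4 + 3*x*sin(4*x)/8 + 3*x*cos(4*x)/4 - 3*sin(4*x)/16 + 3*cos(4*x)/32; evaluating from 0 to pi: ∫_{0}^{pi} (3*x**2 - 3*x) sin(4*x) dx = (-3*pi**2/4 + 3/32 + 3*pi/4) - (3/32) = 3*pi*(1 - pi)/4.
Hence b_4 = (2/pi)·(3*pi*(1 - pi)/4) = 3/2 - 3*pi/2.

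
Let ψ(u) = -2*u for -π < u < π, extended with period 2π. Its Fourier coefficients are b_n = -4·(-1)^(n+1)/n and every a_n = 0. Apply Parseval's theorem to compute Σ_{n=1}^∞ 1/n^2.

pi**2/6

Parseval: Σ b_n^2 = (1/π) ∫_{-π}^{π} ψ(u)^2 du = 8*pi**2/3.
Σ b_n^2 = Σ 16/n^2, so Σ 1/n^2 = (8*pi**2/3)/16 = pi**2/6.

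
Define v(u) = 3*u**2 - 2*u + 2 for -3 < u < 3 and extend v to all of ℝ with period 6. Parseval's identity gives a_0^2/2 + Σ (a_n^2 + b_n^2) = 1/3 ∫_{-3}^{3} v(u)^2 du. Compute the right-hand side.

1/3 ∫_{-3}^{3} v(u)^2 du = 1/3 · (5934/5) = 1978/5.

1978/5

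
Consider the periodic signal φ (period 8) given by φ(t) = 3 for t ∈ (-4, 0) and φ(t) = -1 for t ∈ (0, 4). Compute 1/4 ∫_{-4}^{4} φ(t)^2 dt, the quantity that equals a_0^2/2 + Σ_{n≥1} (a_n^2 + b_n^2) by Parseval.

10

1/4 ∫_{-4}^{4} φ(t)^2 dt = 1/4 · (40) = 10.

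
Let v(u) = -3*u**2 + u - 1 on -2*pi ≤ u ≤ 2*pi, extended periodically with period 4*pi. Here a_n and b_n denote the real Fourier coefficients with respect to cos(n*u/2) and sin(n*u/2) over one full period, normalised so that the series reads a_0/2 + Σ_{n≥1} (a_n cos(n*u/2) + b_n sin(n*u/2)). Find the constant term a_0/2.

a_0 = (1/(2*pi)) ∫_{-2*pi}^{2*pi} v(u) du = (1/(2*pi)) · (-16*pi**3 - 4*pi) = -8*pi**2 - 2.
So the constant term a_0/2 = -4*pi**2 - 1.

-4*pi**2 - 1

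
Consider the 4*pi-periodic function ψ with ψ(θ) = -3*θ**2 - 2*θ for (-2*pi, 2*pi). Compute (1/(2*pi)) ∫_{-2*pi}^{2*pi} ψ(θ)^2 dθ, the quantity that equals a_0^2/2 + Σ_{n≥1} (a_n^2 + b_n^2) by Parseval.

(1/(2*pi)) ∫_{-2*pi}^{2*pi} ψ(θ)^2 dθ = (1/(2*pi)) · (64*pi**3*(5 + 27*pi**2)/15) = 32*pi**2*(5 + 27*pi**2)/15.

32*pi**2*(5 + 27*pi**2)/15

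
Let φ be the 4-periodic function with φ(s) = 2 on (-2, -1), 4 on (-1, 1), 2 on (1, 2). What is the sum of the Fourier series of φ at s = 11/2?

2

s = 11/2 differs from s = 3/2 by 1 full period(s), and the series is 4-periodic.
φ is continuous at s = 3/2 with value 2, so the series converges to 2 there.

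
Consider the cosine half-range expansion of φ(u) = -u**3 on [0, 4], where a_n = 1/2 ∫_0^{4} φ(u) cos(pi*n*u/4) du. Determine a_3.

a_3 = 1/2 ∫_0^{4} (-u**3) cos(3*pi*u/4) du.
Integrating by parts three times (tabular method), an antiderivative of (-u**3) cos(3*pi*u/4) is -4*u**3*sin(3*pi*u/4)/(3*pi) - 16*u**2*cos(3*pi*u/4)/(3*pi**2) + 128*u*sin(3*pi*u/4)/(9*pi**3) + 512*cos(3*pi*u/4)/(27*pi**4); evaluating from 0 to 4: ∫_{0}^{4} (-u**3) cos(3*pi*u/4) du = (256*(-2 + 9*pi**2)/(27*pi**4)) - (512/(27*pi**4)) = 256*(-4 + 9*pi**2)/(27*pi**4).
Hence a_3 = (1/2)·(256*(-4 + 9*pi**2)/(27*pi**4)) = 128*(-4 + 9*pi**2)/(27*pi**4).

128*(-4 + 9*pi**2)/(27*pi**4)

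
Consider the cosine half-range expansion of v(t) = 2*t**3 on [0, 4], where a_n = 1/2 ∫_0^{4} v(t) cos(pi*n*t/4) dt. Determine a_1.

768*(4 - pi**2)/pi**4

a_1 = 1/2 ∫_0^{4} (2*t**3) cos(pi*t/4) dt.
Integrating by parts three times (tabular method), an antiderivative of (2*t**3) cos(pi*t/4) is 8*t**3*sin(pi*t/4)/pi + 96*t**2*cos(pi*t/4)/pi**2 - 768*t*sin(pi*t/4)/pi**3 - 3072*cos(pi*t/4)/pi**4; evaluating from 0 to 4: ∫_{0}^{4} (2*t**3) cos(pi*t/4) dt = (1536*(2 - pi**2)/pi**4) - (-3072/pi**4) = 1536*(4 - pi**2)/pi**4.
Hence a_1 = (1/2)·(1536*(4 - pi**2)/pi**4) = 768*(4 - pi**2)/pi**4.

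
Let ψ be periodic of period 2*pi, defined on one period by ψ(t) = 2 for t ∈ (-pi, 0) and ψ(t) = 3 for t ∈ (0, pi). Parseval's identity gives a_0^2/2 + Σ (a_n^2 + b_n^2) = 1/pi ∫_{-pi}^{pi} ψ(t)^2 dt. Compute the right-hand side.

13

1/pi ∫_{-pi}^{pi} ψ(t)^2 dt = 1/pi · (13*pi) = 13.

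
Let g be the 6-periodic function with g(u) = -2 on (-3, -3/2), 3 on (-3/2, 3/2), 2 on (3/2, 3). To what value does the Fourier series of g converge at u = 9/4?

g is continuous at u = 9/4 with value 2, so the series converges to 2 there.

2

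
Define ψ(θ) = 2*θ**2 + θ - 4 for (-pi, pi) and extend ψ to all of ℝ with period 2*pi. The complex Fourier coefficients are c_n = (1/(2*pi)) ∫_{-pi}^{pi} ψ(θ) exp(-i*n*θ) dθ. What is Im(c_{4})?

Since ψ is real-valued, Im(c_{4}) = -(1/(2*pi)) ∫_{-pi}^{pi} ψ(θ) sin(4*θ) dθ = -b_{4}/2.
Integrating by parts twice (tabular method), an antiderivative of (2*θ**2 + θ - 4) sin(4*θ) is -θ**2*cos(4*θ)/2 + θ*sin(4*θ)/4 - θ*cos(4*θ)/4 + sin(4*θ)/16 + 17*cos(4*θ)/16; evaluating from -pi to pi: ∫_{-pi}^{pi} (2*θ**2 + θ - 4) sin(4*θ) dθ = (-pi**2/2 - pi/4 + 17/16) - (-pi**2/2 + pi/4 + 17/16) = -pi/2.
Hence Im(c_{4}) = (-1/(2*pi))·(-pi/2) = 1/4.

1/4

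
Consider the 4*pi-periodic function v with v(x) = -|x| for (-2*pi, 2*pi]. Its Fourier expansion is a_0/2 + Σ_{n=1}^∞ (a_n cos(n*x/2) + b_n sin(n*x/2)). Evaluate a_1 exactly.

a_1 = (1/(2*pi)) ∫_{-2*pi}^{2*pi} v(x) cos(x/2) dx.
v is even and cos(x/2) is even, so the integrand is even and a_1 = 1/pi ∫_0^{2*pi} v(x) cos(x/2) dx.
Integrating by parts (boundary term plus one more integral), an antiderivative of (-x) cos(x/2) is -2*x*sin(x/2) - 4*cos(x/2); evaluating from 0 to 2*pi: ∫_{0}^{2*pi} (-x) cos(x/2) dx = (4) - (-4) = 8.
Hence a_1 = (1/pi)·(8) = 8/pi.

8/pi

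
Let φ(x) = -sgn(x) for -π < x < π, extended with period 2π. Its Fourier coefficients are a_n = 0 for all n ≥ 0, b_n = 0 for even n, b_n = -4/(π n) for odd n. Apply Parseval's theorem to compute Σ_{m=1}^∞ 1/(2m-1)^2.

Parseval: Σ b_n^2 = (1/π) ∫_{-π}^{π} φ(x)^2 dx = 2.
Only odd n contribute, with b_n^2 = 16/(π^2 n^2), so Σ_{m≥1} 1/(2m-1)^2 = π^2·(2)/16 = pi**2/8.

pi**2/8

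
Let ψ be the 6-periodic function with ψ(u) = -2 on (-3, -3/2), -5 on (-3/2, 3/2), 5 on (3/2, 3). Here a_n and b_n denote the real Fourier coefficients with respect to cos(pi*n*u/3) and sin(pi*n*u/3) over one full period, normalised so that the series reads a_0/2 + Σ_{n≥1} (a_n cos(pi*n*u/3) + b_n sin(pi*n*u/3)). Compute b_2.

-7/pi

b_2 = 1/3 ∫_{-3}^{3} ψ(u) sin(2*pi*u/3) du.
Split the integral at the breakpoints.
Directly, an antiderivative of (-2) sin(2*pi*u/3) is 3*cos(2*pi*u/3)/pi; evaluating from -3 to -3/2: ∫_{-3}^{-3/2} (-2) sin(2*pi*u/3) du = (-3/pi) - (3/pi) = -6/pi.
Directly, an antiderivative of (-5) sin(2*pi*u/3) is 15*cos(2*pi*u/3)/(2*pi); evaluating from -3/2 to 3/2: ∫_{-3/2}^{3/2} (-5) sin(2*pi*u/3) du = (-15/(2*pi)) - (-15/(2*pi)) = 0.
Directly, an antiderivative of (5) sin(2*pi*u/3) is -15*cos(2*pi*u/3)/(2*pi); evaluating from 3/2 to 3: ∫_{3/2}^{3} (5) sin(2*pi*u/3) du = (-15/(2*pi)) - (15/(2*pi)) = -15/pi.
Summing the pieces and multiplying by (1/3) gives b_2 = -7/pi.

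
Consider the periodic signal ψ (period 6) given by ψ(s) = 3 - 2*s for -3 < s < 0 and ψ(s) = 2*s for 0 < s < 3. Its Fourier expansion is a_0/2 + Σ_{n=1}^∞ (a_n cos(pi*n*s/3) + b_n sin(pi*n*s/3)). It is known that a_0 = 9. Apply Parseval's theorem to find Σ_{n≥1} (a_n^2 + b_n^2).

21/2

Parseval: a_0^2/2 + Σ_{n≥1} (a_n^2+b_n^2) = 1/3 ∫_{-3}^{3} ψ(s)^2 ds = 51.
Subtract a_0^2/2 = 81/2: Σ (a_n^2+b_n^2) = 21/2.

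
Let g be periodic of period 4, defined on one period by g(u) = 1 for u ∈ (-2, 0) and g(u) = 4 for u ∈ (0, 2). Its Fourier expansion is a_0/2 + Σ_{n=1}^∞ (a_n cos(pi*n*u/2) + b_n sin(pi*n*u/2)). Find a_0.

a_0 = 1/2 ∫_{-2}^{2} g(u) du = 1/2 · (10) = 5.

5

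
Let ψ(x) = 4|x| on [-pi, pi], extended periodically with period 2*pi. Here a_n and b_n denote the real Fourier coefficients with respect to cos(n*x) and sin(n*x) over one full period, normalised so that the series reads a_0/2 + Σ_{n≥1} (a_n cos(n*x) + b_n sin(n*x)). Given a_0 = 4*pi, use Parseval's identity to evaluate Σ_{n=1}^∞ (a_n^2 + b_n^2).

Parseval: a_0^2/2 + Σ_{n≥1} (a_n^2+b_n^2) = 1/pi ∫_{-pi}^{pi} ψ(x)^2 dx = 32*pi**2/3.
Subtract a_0^2/2 = 8*pi**2: Σ (a_n^2+b_n^2) = 8*pi**2/3.

8*pi**2/3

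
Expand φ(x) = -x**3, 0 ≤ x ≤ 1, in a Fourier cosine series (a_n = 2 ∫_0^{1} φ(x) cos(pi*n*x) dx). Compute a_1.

a_1 = 2 ∫_0^{1} (-x**3) cos(pi*x) dx.
Integrating by parts three times (tabular method), an antiderivative of (-x**3) cos(pi*x) is -x**3*sin(pi*x)/pi - 3*x**2*cos(pi*x)/pi**2 + 6*x*sin(pi*x)/pi**3 + 6*cos(pi*x)/pi**4; evaluating from 0 to 1: ∫_{0}^{1} (-x**3) cos(pi*x) dx = (3*(-2 + pi**2)/pi**4) - (6/pi**4) = 3*(-4 + pi**2)/pi**4.
Hence a_1 = 2·(3*(-4 + pi**2)/pi**4) = 6*(-4 + pi**2)/pi**4.

6*(-4 + pi**2)/pi**4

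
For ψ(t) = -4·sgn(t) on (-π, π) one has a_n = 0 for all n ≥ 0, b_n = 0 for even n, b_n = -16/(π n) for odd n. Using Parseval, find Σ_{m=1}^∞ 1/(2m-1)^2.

pi**2/8

Parseval: Σ b_n^2 = (1/π) ∫_{-π}^{π} ψ(t)^2 dt = 32.
Only odd n contribute, with b_n^2 = 256/(π^2 n^2), so Σ_{m≥1} 1/(2m-1)^2 = π^2·(32)/256 = pi**2/8.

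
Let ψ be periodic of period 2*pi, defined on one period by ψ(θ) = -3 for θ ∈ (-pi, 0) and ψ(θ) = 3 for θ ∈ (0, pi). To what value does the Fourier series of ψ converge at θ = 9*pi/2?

θ = 9*pi/2 differs from θ = pi/2 by 2 full period(s), and the series is 2*pi-periodic.
ψ is continuous at θ = pi/2 with value 3, so the series converges to 3 there.

3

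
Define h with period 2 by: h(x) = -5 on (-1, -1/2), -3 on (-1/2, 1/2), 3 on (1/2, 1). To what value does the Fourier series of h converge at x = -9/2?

-4

x = -9/2 differs from x = -1/2 by -2 full period(s), and the series is 2-periodic.
At x = -1/2 the one-sided limits are h(-1/2^-) = -5 and h(-1/2^+) = -3.
By Dirichlet's theorem the series converges to their average, [(-5) + (-3)]/2 = -4.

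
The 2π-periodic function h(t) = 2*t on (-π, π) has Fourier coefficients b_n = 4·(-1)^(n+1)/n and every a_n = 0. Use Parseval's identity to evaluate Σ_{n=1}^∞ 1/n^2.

Parseval: Σ b_n^2 = (1/π) ∫_{-π}^{π} h(t)^2 dt = 8*pi**2/3.
Σ b_n^2 = Σ 16/n^2, so Σ 1/n^2 = (8*pi**2/3)/16 = pi**2/6.

pi**2/6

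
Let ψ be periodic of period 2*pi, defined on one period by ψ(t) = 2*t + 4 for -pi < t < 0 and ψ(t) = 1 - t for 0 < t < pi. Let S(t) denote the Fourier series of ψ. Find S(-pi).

5/2 - 3*pi/2

At t = -pi the one-sided limits are ψ(-pi^-) = 1 - pi and ψ(-pi^+) = 4 - 2*pi.
By Dirichlet's theorem the series converges to their average, [(1 - pi) + (4 - 2*pi)]/2 = 5/2 - 3*pi/2.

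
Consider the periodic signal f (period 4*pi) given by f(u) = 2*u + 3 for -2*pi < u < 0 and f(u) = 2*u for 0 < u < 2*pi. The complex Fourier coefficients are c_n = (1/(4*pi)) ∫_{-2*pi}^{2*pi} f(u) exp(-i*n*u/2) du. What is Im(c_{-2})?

Since f is real-valued, Im(c_{-2}) = -(1/(4*pi)) ∫_{-2*pi}^{2*pi} f(u) sin(-u) du = b_{2}/2.
Split the integral at the breakpoints.
Integrating by parts (boundary term plus one more integral), an antiderivative of (2*u + 3) sin(-u) is 2*u*cos(u) - 2*sin(u) + 3*cos(u); evaluating from -2*pi to 0: ∫_{-2*pi}^{0} (2*u + 3) sin(-u) du = (3) - (3 - 4*pi) = 4*pi.
Integrating by parts (boundary term plus one more integral), an antiderivative of (2*u) sin(-u) is 2*u*cos(u) - 2*sin(u); evaluating from 0 to 2*pi: ∫_{0}^{2*pi} (2*u) sin(-u) du = (4*pi) - (0) = 4*pi.
So ∫_{-2*pi}^{2*pi} f(u) sin(-u) du = 8*pi.
Hence Im(c_{-2}) = (-1/(4*pi))·(8*pi) = -2.

-2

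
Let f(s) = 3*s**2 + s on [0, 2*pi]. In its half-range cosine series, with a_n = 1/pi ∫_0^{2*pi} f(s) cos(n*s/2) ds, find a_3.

8*(-6*pi - 1)/(9*pi)

a_3 = 1/pi ∫_0^{2*pi} (3*s**2 + s) cos(3*s/2) ds.
Integrating by parts twice (tabular method), an antiderivative of (3*s**2 + s) cos(3*s/2) is 2*s**2*sin(3*s/2) + 2*s*sin(3*s/2)/3 + 8*s*cos(3*s/2)/3 - 16*sin(3*s/2)/9 + 4*cos(3*s/2)/9; evaluating from 0 to 2*pi: ∫_{0}^{2*pi} (3*s**2 + s) cos(3*s/2) ds = (-16*pi/3 - 4/9) - (4/9) = -16*pi/3 - 8/9.
Hence a_3 = (1/pi)·(-16*pi/3 - 8/9) = 8*(-6*pi - 1)/(9*pi).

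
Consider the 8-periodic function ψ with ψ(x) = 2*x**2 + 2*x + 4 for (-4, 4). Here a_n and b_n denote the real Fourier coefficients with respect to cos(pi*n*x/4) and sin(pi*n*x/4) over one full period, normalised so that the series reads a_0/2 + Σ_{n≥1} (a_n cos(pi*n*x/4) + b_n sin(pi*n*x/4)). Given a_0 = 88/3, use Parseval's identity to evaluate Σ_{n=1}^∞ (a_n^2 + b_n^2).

10112/45

Parseval: a_0^2/2 + Σ_{n≥1} (a_n^2+b_n^2) = 1/4 ∫_{-4}^{4} ψ(x)^2 dx = 9824/15.
Subtract a_0^2/2 = 3872/9: Σ (a_n^2+b_n^2) = 10112/45.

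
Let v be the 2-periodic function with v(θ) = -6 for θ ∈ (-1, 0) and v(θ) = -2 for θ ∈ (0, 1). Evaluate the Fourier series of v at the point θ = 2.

-4

θ = 2 differs from θ = 0 by 1 full period(s), and the series is 2-periodic.
At θ = 0 the one-sided limits are v(0^-) = -6 and v(0^+) = -2.
By Dirichlet's theorem the series converges to their average, [(-6) + (-2)]/2 = -4.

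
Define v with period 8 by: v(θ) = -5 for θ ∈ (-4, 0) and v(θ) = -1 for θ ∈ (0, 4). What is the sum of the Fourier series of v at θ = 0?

-3

At θ = 0 the one-sided limits are v(0^-) = -5 and v(0^+) = -1.
By Dirichlet's theorem the series converges to their average, [(-5) + (-1)]/2 = -3.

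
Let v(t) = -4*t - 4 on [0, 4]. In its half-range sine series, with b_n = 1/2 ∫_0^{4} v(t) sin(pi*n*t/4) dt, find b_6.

b_6 = 1/2 ∫_0^{4} (-4*t - 4) sin(3*pi*t/2) dt.
Integrating by parts (boundary term plus one more integral), an antiderivative of (-4*t - 4) sin(3*pi*t/2) is 8*t*cos(3*pi*t/2)/(3*pi) - 16*sin(3*pi*t/2)/(9*pi**2) + 8*cos(3*pi*t/2)/(3*pi); evaluating from 0 to 4: ∫_{0}^{4} (-4*t - 4) sin(3*pi*t/2) dt = (40/(3*pi)) - (8/(3*pi)) = 32/(3*pi).
Hence b_6 = (1/2)·(32/(3*pi)) = 16/(3*pi).

16/(3*pi)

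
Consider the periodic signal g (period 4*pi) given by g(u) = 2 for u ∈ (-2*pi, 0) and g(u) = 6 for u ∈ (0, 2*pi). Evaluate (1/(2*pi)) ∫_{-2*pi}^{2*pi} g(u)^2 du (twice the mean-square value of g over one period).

(1/(2*pi)) ∫_{-2*pi}^{2*pi} g(u)^2 du = (1/(2*pi)) · (80*pi) = 40.

40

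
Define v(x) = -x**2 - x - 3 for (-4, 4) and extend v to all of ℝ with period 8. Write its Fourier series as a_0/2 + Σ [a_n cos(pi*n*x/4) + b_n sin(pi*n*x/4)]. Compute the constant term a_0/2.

a_0 = 1/4 ∫_{-4}^{4} v(x) dx = 1/4 · (-200/3) = -50/3.
So the constant term a_0/2 = -25/3.

-25/3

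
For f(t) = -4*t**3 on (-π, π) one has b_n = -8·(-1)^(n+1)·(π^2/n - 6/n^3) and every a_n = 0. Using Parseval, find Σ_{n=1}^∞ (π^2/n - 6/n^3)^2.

Parseval: Σ b_n^2 = (1/π) ∫_{-π}^{π} f(t)^2 dt = 32*pi**6/7.
b_n^2 = 64·(π^2/n - 6/n^3)^2, so the sum equals (32*pi**6/7)/64 = pi**6/14.

pi**6/14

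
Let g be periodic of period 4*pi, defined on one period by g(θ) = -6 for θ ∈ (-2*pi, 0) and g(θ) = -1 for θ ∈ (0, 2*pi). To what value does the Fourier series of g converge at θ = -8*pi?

θ = -8*pi differs from θ = 0 by -2 full period(s), and the series is 4*pi-periodic.
At θ = 0 the one-sided limits are g(0^-) = -6 and g(0^+) = -1.
By Dirichlet's theorem the series converges to their average, [(-6) + (-1)]/2 = -7/2.

-7/2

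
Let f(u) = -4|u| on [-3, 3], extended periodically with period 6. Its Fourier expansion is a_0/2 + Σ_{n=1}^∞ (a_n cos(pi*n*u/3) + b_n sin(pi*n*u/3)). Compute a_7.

a_7 = 1/3 ∫_{-3}^{3} f(u) cos(7*pi*u/3) du.
f is even and cos(7*pi*u/3) is even, so the integrand is even and a_7 = 2/3 ∫_0^{3} f(u) cos(7*pi*u/3) du.
Integrating by parts (boundary term plus one more integral), an antiderivative of (-4*u) cos(7*pi*u/3) is -12*u*sin(7*pi*u/3)/(7*pi) - 36*cos(7*pi*u/3)/(49*pi**2); evaluating from 0 to 3: ∫_{0}^{3} (-4*u) cos(7*pi*u/3) du = (36/(49*pi**2)) - (-36/(49*pi**2)) = 72/(49*pi**2).
Hence a_7 = (2/3)·(72/(49*pi**2)) = 48/(49*pi**2).

48/(49*pi**2)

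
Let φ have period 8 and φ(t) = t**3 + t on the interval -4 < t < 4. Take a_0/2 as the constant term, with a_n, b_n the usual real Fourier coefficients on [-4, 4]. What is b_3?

b_3 = 1/4 ∫_{-4}^{4} φ(t) sin(3*pi*t/4) dt.
φ is odd and sin(3*pi*t/4) is odd, so the integrand is even and b_3 = 1/2 ∫_0^{4} φ(t) sin(3*pi*t/4) dt.
Integrating by parts three times (tabular method), an antiderivative of (t**3 + t) sin(3*pi*t/4) is -4*t**3*cos(3*pi*t/4)/(3*pi) + 16*t**2*sin(3*pi*t/4)/(3*pi**2) - 4*t*cos(3*pi*t/4)/(3*pi) + 128*t*cos(3*pi*t/4)/(9*pi**3) - 512*sin(3*pi*t/4)/(27*pi**4) + 16*sin(3*pi*t/4)/(9*pi**2); evaluating from 0 to 4: ∫_{0}^{4} (t**3 + t) sin(3*pi*t/4) dt = (16*(-32 + 51*pi**2)/(9*pi**3)) - (0) = 16*(-32 + 51*pi**2)/(9*pi**3).
Hence b_3 = (1/2)·(16*(-32 + 51*pi**2)/(9*pi**3)) = 8*(-32 + 51*pi**2)/(9*pi**3).

8*(-32 + 51*pi**2)/(9*pi**3)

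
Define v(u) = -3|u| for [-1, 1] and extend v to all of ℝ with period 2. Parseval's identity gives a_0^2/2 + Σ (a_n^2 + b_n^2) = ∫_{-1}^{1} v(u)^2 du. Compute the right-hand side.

6

∫_{-1}^{1} v(u)^2 du = 6.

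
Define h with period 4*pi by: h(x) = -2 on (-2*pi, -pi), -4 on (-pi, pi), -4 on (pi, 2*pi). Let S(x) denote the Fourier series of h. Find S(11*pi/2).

x = 11*pi/2 differs from x = 3*pi/2 by 1 full period(s), and the series is 4*pi-periodic.
h is continuous at x = 3*pi/2 with value -4, so the series converges to -4 there.

-4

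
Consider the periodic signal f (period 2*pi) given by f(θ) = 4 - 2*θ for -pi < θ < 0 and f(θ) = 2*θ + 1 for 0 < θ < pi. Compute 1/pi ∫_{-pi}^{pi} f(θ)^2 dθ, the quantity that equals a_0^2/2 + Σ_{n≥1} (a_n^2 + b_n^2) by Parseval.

17 + 8*pi**2/3 + 10*pi

1/pi ∫_{-pi}^{pi} f(θ)^2 dθ = 1/pi · (pi*(51 + 8*pi**2 + 30*pi)/3) = 17 + 8*pi**2/3 + 10*pi.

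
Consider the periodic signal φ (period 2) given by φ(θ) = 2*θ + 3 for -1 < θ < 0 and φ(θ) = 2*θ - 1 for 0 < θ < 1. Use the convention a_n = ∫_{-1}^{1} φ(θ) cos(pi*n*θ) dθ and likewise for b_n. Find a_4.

a_4 = ∫_{-1}^{1} φ(θ) cos(4*pi*θ) dθ.
Split the integral at the breakpoints.
Integrating by parts (boundary term plus one more integral), an antiderivative of (2*θ + 3) cos(4*pi*θ) is θ*sin(4*pi*θ)/(2*pi) + 3*sin(4*pi*θ)/(4*pi) + cos(4*pi*θ)/(8*pi**2); evaluating from -1 to 0: ∫_{-1}^{0} (2*θ + 3) cos(4*pi*θ) dθ = (1/(8*pi**2)) - (1/(8*pi**2)) = 0.
Integrating by parts (boundary term plus one more integral), an antiderivative of (2*θ - 1) cos(4*pi*θ) is θ*sin(4*pi*θ)/(2*pi) - sin(4*pi*θ)/(4*pi) + cos(4*pi*θ)/(8*pi**2); evaluating from 0 to 1: ∫_{0}^{1} (2*θ - 1) cos(4*pi*θ) dθ = (1/(8*pi**2)) - (1/(8*pi**2)) = 0.
Summing the pieces gives a_4 = 0.

0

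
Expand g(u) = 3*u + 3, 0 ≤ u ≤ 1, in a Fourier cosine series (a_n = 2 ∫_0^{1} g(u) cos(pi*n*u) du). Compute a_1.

-12/pi**2

a_1 = 2 ∫_0^{1} (3*u + 3) cos(pi*u) du.
Integrating by parts (boundary term plus one more integral), an antiderivative of (3*u + 3) cos(pi*u) is 3*u*sin(pi*u)/pi + 3*sin(pi*u)/pi + 3*cos(pi*u)/pi**2; evaluating from 0 to 1: ∫_{0}^{1} (3*u + 3) cos(pi*u) du = (-3/pi**2) - (3/pi**2) = -6/pi**2.
Hence a_1 = 2·(-6/pi**2) = -12/pi**2.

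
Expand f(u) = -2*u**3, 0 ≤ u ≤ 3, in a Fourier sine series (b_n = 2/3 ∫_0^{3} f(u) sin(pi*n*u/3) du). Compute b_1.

b_1 = 2/3 ∫_0^{3} (-2*u**3) sin(pi*u/3) du.
Integrating by parts three times (tabular method), an antiderivative of (-2*u**3) sin(pi*u/3) is 6*u**3*cos(pi*u/3)/pi - 54*u**2*sin(pi*u/3)/pi**2 - 324*u*cos(pi*u/3)/pi**3 + 972*sin(pi*u/3)/pi**4; evaluating from 0 to 3: ∫_{0}^{3} (-2*u**3) sin(pi*u/3) du = (-162/pi + 972/pi**3) - (0) = -162/pi + 972/pi**3.
Hence b_1 = (2/3)·(-162/pi + 972/pi**3) = -108/pi + 648/pi**3.

-108/pi + 648/pi**3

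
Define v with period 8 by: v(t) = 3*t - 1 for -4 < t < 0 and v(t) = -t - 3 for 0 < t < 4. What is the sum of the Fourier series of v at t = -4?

-10

t = -4 differs from t = 4 by -1 full period(s), and the series is 8-periodic.
At t = 4 the one-sided limits are v(4^-) = -7 and v(4^+) = -13.
By Dirichlet's theorem the series converges to their average, [(-7) + (-13)]/2 = -10.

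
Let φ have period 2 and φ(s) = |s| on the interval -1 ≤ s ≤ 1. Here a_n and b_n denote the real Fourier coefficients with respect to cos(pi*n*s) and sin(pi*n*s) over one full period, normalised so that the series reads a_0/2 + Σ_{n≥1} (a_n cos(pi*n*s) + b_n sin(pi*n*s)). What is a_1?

-4/pi**2

a_1 = ∫_{-1}^{1} φ(s) cos(pi*s) ds.
φ is even and cos(pi*s) is even, so the integrand is even and a_1 = 2 ∫_0^{1} φ(s) cos(pi*s) ds.
Integrating by parts (boundary term plus one more integral), an antiderivative of (s) cos(pi*s) is s*sin(pi*s)/pi + cos(pi*s)/pi**2; evaluating from 0 to 1: ∫_{0}^{1} (s) cos(pi*s) ds = (-1/pi**2) - (pi**(-2)) = -2/pi**2.
Hence a_1 = 2·(-2/pi**2) = -4/pi**2.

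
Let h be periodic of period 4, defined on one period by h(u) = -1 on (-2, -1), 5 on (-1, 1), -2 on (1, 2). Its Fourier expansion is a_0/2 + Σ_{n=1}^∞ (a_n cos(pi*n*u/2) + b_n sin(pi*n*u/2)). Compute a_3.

-13/(3*pi)

a_3 = 1/2 ∫_{-2}^{2} h(u) cos(3*pi*u/2) du.
Split the integral at the breakpoints.
Directly, an antiderivative of (-1) cos(3*pi*u/2) is -2*sin(3*pi*u/2)/(3*pi); evaluating from -2 to -1: ∫_{-2}^{-1} (-1) cos(3*pi*u/2) du = (-2/(3*pi)) - (0) = -2/(3*pi).
Directly, an antiderivative of (5) cos(3*pi*u/2) is 10*sin(3*pi*u/2)/(3*pi); evaluating from -1 to 1: ∫_{-1}^{1} (5) cos(3*pi*u/2) du = (-10/(3*pi)) - (10/(3*pi)) = -20/(3*pi).
Directly, an antiderivative of (-2) cos(3*pi*u/2) is -4*sin(3*pi*u/2)/(3*pi); evaluating from 1 to 2: ∫_{1}^{2} (-2) cos(3*pi*u/2) du = (0) - (4/(3*pi)) = -4/(3*pi).
Summing the pieces and multiplying by (1/2) gives a_3 = -13/(3*pi).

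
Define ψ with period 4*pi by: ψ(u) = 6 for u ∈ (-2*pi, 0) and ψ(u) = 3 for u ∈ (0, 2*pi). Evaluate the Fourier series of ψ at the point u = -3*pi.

u = -3*pi differs from u = pi by -1 full period(s), and the series is 4*pi-periodic.
ψ is continuous at u = pi with value 3, so the series converges to 3 there.

3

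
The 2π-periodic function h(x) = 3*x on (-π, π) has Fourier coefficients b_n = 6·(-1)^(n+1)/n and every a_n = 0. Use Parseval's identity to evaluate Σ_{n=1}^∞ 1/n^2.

Parseval: Σ b_n^2 = (1/π) ∫_{-π}^{π} h(x)^2 dx = 6*pi**2.
Σ b_n^2 = Σ 36/n^2, so Σ 1/n^2 = (6*pi**2)/36 = pi**2/6.

pi**2/6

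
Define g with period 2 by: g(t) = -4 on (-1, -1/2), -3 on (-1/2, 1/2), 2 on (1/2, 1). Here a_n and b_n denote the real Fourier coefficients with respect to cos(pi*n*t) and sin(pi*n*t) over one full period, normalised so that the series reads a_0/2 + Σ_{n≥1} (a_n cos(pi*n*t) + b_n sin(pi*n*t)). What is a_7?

a_7 = ∫_{-1}^{1} g(t) cos(7*pi*t) dt.
Split the integral at the breakpoints.
Directly, an antiderivative of (-4) cos(7*pi*t) is -4*sin(7*pi*t)/(7*pi); evaluating from -1 to -1/2: ∫_{-1}^{-1/2} (-4) cos(7*pi*t) dt = (-4/(7*pi)) - (0) = -4/(7*pi).
Directly, an antiderivative of (-3) cos(7*pi*t) is -3*sin(7*pi*t)/(7*pi); evaluating from -1/2 to 1/2: ∫_{-1/2}^{1/2} (-3) cos(7*pi*t) dt = (3/(7*pi)) - (-3/(7*pi)) = 6/(7*pi).
Directly, an antiderivative of (2) cos(7*pi*t) is 2*sin(7*pi*t)/(7*pi); evaluating from 1/2 to 1: ∫_{1/2}^{1} (2) cos(7*pi*t) dt = (0) - (-2/(7*pi)) = 2/(7*pi).
Summing the pieces gives a_7 = 4/(7*pi).

4/(7*pi)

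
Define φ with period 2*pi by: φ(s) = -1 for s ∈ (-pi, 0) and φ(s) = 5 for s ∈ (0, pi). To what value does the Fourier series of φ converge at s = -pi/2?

φ is continuous at s = -pi/2 with value -1, so the series converges to -1 there.

-1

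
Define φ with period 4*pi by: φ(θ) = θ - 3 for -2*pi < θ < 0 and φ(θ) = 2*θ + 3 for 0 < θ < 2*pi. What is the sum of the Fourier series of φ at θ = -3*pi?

3 + 2*pi

θ = -3*pi differs from θ = pi by -1 full period(s), and the series is 4*pi-periodic.
φ is continuous at θ = pi with value 3 + 2*pi, so the series converges to 3 + 2*pi there.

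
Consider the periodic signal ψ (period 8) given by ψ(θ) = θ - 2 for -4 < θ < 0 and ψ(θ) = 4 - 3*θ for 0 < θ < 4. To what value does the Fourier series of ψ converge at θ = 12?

-7

θ = 12 differs from θ = -4 by 2 full period(s), and the series is 8-periodic.
At θ = -4 the one-sided limits are ψ(-4^-) = -8 and ψ(-4^+) = -6.
By Dirichlet's theorem the series converges to their average, [(-8) + (-6)]/2 = -7.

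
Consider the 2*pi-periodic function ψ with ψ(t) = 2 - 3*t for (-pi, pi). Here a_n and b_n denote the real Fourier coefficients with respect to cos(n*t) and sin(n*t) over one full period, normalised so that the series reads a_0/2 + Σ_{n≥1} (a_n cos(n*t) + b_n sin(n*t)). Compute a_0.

a_0 = 1/pi ∫_{-pi}^{pi} ψ(t) dt = 1/pi · (4*pi) = 4.

4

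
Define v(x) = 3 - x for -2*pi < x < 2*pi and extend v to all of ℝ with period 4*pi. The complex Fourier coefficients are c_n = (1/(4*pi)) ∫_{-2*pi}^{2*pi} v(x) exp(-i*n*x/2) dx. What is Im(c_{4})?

-1/2

Since v is real-valued, Im(c_{4}) = -(1/(4*pi)) ∫_{-2*pi}^{2*pi} v(x) sin(2*x) dx = -b_{4}/2.
Integrating by parts (boundary term plus one more integral), an antiderivative of (3 - x) sin(2*x) is x*cos(2*x)/2 - sin(2*x)/4 - 3*cos(2*x)/2; evaluating from -2*pi to 2*pi: ∫_{-2*pi}^{2*pi} (3 - x) sin(2*x) dx = (-3/2 + pi) - (-pi - 3/2) = 2*pi.
Hence Im(c_{4}) = (-1/(4*pi))·(2*pi) = -1/2.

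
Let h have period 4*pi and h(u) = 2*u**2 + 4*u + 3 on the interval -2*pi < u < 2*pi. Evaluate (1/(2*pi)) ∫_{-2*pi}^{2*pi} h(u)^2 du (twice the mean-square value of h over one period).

(1/(2*pi)) ∫_{-2*pi}^{2*pi} h(u)^2 du = (1/(2*pi)) · (4*pi*(135 + 560*pi**2 + 192*pi**4)/15) = 18 + 224*pi**2/3 + 128*pi**4/5.

18 + 224*pi**2/3 + 128*pi**4/5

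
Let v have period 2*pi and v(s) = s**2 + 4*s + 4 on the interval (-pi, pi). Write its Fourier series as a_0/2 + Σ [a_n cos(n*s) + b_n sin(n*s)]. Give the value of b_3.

b_3 = 1/pi ∫_{-pi}^{pi} v(s) sin(3*s) ds.
Integrating by parts twice (tabular method), an antiderivative of (s**2 + 4*s + 4) sin(3*s) is -s**2*cos(3*s)/3 + 2*s*sin(3*s)/9 - 4*s*cos(3*s)/3 + 4*sin(3*s)/9 - 34*cos(3*s)/27; evaluating from -pi to pi: ∫_{-pi}^{pi} (s**2 + 4*s + 4) sin(3*s) ds = (34/27 + pi**2/3 + 4*pi/3) - (-4*pi/3 + 34/27 + pi**2/3) = 8*pi/3.
Hence b_3 = (1/pi)·(8*pi/3) = 8/3.

8/3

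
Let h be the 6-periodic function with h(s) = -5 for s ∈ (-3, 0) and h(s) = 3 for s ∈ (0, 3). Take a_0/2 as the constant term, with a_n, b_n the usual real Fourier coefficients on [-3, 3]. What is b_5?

b_5 = 1/3 ∫_{-3}^{3} h(s) sin(5*pi*s/3) ds.
Split the integral at the breakpoints.
Directly, an antiderivative of (-5) sin(5*pi*s/3) is 3*cos(5*pi*s/3)/pi; evaluating from -3 to 0: ∫_{-3}^{0} (-5) sin(5*pi*s/3) ds = (3/pi) - (-3/pi) = 6/pi.
Directly, an antiderivative of (3) sin(5*pi*s/3) is -9*cos(5*pi*s/3)/(5*pi); evaluating from 0 to 3: ∫_{0}^{3} (3) sin(5*pi*s/3) ds = (9/(5*pi)) - (-9/(5*pi)) = 18/(5*pi).
Summing the pieces and multiplying by (1/3) gives b_5 = 16/(5*pi).

16/(5*pi)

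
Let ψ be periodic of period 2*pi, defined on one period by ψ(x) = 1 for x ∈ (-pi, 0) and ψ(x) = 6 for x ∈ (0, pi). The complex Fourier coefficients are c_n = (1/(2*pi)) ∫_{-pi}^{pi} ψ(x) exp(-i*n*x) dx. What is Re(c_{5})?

0

Since ψ is real-valued, Re(c_{5}) = (1/(2*pi)) ∫_{-pi}^{pi} ψ(x) cos(5*x) dx = a_{5}/2.
Split the integral at the breakpoints.
Directly, an antiderivative of (1) cos(5*x) is sin(5*x)/5; evaluating from -pi to 0: ∫_{-pi}^{0} (1) cos(5*x) dx = (0) - (0) = 0.
Directly, an antiderivative of (6) cos(5*x) is 6*sin(5*x)/5; evaluating from 0 to pi: ∫_{0}^{pi} (6) cos(5*x) dx = (0) - (0) = 0.
So ∫_{-pi}^{pi} ψ(x) cos(5*x) dx = 0.
Hence Re(c_{5}) = (1/(2*pi))·(0) = 0.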